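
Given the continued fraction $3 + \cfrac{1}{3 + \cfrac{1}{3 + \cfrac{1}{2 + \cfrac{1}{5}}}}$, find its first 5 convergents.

Using the convergent recurrence p_i = a_i*p_{i-1} + p_{i-2}, q_i = a_i*q_{i-1} + q_{i-2} with p_{-2}=0, p_{-1}=1, q_{-2}=1, q_{-1}=0:
  i=0: a_0=3, p_0 = 3*1 + 0 = 3, q_0 = 3*0 + 1 = 1.
  i=1: a_1=3, p_1 = 3*3 + 1 = 10, q_1 = 3*1 + 0 = 3.
  i=2: a_2=3, p_2 = 3*10 + 3 = 33, q_2 = 3*3 + 1 = 10.
  i=3: a_3=2, p_3 = 2*33 + 10 = 76, q_3 = 2*10 + 3 = 23.
  i=4: a_4=5, p_4 = 5*76 + 33 = 413, q_4 = 5*23 + 10 = 125.

3/1, 10/3, 33/10, 76/23, 413/125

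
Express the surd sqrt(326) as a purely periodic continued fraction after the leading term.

[18; (18, 36)]

Write x_i = (sqrt(326) + m_i)/d_i with (m_0, d_0) = (0, 1). a_0 = floor(sqrt(326)) = 18, since 18^2 = 324 <= 326 < 361 = 19^2.
Iterate m_{i+1} = d_i*a_i - m_i, d_{i+1} = (326 - m_{i+1}^2)/d_i, a_{i+1} = floor((a_0 + m_{i+1})/d_{i+1}):
  m_1 = 1*18 - 0 = 18, d_1 = (326 - 18^2)/1 = 2/1 = 2, a_1 = floor((18 + 18)/2) = 18.
  m_2 = 2*18 - 18 = 18, d_2 = (326 - 18^2)/2 = 2/2 = 1, a_2 = floor((18 + 18)/1) = 36.
  m_3 = 1*36 - 18 = 18, d_3 = (326 - 18^2)/1 = 2/1 = 2: (m_3, d_3) = (m_1, d_1) = (18, 2), so from here the quotients repeat a_1, a_2; the period length is 2.
Hence the expansion of sqrt(326) is a_0 = 18 followed by the repeating block 18, 36 (period 2).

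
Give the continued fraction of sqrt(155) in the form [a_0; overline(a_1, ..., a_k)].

[12; overline(2, 4, 2, 24)]

Write x_i = (sqrt(155) + m_i)/d_i with (m_0, d_0) = (0, 1). a_0 = floor(sqrt(155)) = 12, since 12^2 = 144 <= 155 < 169 = 13^2.
Iterate m_{i+1} = d_i*a_i - m_i, d_{i+1} = (155 - m_{i+1}^2)/d_i, a_{i+1} = floor((a_0 + m_{i+1})/d_{i+1}):
  m_1 = 1*12 - 0 = 12, d_1 = (155 - 12^2)/1 = 11/1 = 11, a_1 = floor((12 + 12)/11) = 2.
  m_2 = 11*2 - 12 = 10, d_2 = (155 - 10^2)/11 = 55/11 = 5, a_2 = floor((12 + 10)/5) = 4.
  m_3 = 5*4 - 10 = 10, d_3 = (155 - 10^2)/5 = 55/5 = 11, a_3 = floor((12 + 10)/11) = 2.
  m_4 = 11*2 - 10 = 12, d_4 = (155 - 12^2)/11 = 11/11 = 1, a_4 = floor((12 + 12)/1) = 24.
  m_5 = 1*24 - 12 = 12, d_5 = (155 - 12^2)/1 = 11/1 = 11: (m_5, d_5) = (m_1, d_1) = (12, 11), so from here the quotients repeat a_1, ..., a_4; the period length is 4.
Hence the expansion of sqrt(155) is a_0 = 12 followed by the repeating block 2, 4, 2, 24 (period 4).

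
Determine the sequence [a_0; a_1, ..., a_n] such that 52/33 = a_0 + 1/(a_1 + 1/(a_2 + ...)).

[1; 1, 1, 2, 1, 4]

Run the Euclidean algorithm on 52 and 33; the successive quotients are the partial quotients a_0, a_1, ... (each step inverts the fractional part left over by the previous one):
  52 = 1*33 + 19, so a_0 = 1.
  33 = 1*19 + 14, so a_1 = 1.
  19 = 1*14 + 5, so a_2 = 1.
  14 = 2*5 + 4, so a_3 = 2.
  5 = 1*4 + 1, so a_4 = 1.
  4 = 4*1 + 0, so a_5 = 4.
The remainder reaches 0 after 6 divisions, so the expansion has 6 partial quotients, read off in order.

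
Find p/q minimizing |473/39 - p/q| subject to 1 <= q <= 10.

97/8

Expand x = 473/39 as a continued fraction with the Euclidean algorithm:
  473 = 12*39 + 5, so a_0 = 12.
  39 = 7*5 + 4, so a_1 = 7.
  5 = 1*4 + 1, so a_2 = 1.
  4 = 4*1 + 0, so a_3 = 4.
so x = [12; 7, 1, 4].
Convergents (p_i = a_i*p_{i-1} + p_{i-2}, q_i = a_i*q_{i-1} + q_{i-2} with p_{-2}=0, p_{-1}=1, q_{-2}=1, q_{-1}=0), until the denominator exceeds 10:
  i=0: a_0=12, p_0 = 12*1 + 0 = 12, q_0 = 12*0 + 1 = 1.
  i=1: a_1=7, p_1 = 7*12 + 1 = 85, q_1 = 7*1 + 0 = 7.
  i=2: a_2=1, p_2 = 1*85 + 12 = 97, q_2 = 1*7 + 1 = 8.
  i=3: a_3=4, p_3 = 4*97 + 85 = 473, q_3 = 4*8 + 7 = 39.
q_3 = 39 > 10, so the last convergent with denominator <= 10 is p_2/q_2 = 97/8.
The closest fraction with denominator <= 10 is either p_2/q_2 or the intermediate fraction (k*p_2 + p_1)/(k*q_2 + q_1) with the largest k >= 1 whose denominator stays <= 10; these approach x as k grows, and every other convergent or intermediate fraction in range is farther away.
Largest k: floor((10 - q_1)/q_2) = floor((10 - 7)/8) = 0.
Since k = 0, no intermediate fraction beyond p_2/q_2 has denominator <= 10, so the convergent 97/8 is the closest (its error is |473*8 - 97*39|/(39*8) = 1/312).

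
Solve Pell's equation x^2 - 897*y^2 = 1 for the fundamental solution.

(x, y) = (599, 20)

First expand sqrt(897) as a continued fraction. With x_i = (sqrt(897) + m_i)/d_i and (m_0, d_0) = (0, 1): a_0 = floor(sqrt(897)) = 29, since 29^2 = 841 <= 897 < 900 = 30^2.
Iterate m_{i+1} = d_i*a_i - m_i, d_{i+1} = (897 - m_{i+1}^2)/d_i, a_{i+1} = floor((a_0 + m_{i+1})/d_{i+1}):
  m_1 = 1*29 - 0 = 29, d_1 = (897 - 29^2)/1 = 56/1 = 56, a_1 = floor((29 + 29)/56) = 1.
  m_2 = 56*1 - 29 = 27, d_2 = (897 - 27^2)/56 = 168/56 = 3, a_2 = floor((29 + 27)/3) = 18.
  m_3 = 3*18 - 27 = 27, d_3 = (897 - 27^2)/3 = 168/3 = 56, a_3 = floor((29 + 27)/56) = 1.
  m_4 = 56*1 - 27 = 29, d_4 = (897 - 29^2)/56 = 56/56 = 1, a_4 = floor((29 + 29)/1) = 58.
  m_5 = 1*58 - 29 = 29, d_5 = (897 - 29^2)/1 = 56/1 = 56: (m_5, d_5) = (m_1, d_1) = (29, 56), so from here the quotients repeat a_1, ..., a_4; the period length is 4.
So sqrt(897) = [29; (1, 18, 1, 58)] with period length k = 4.
k is even, so the fundamental solution of x^2 - 897y^2 = 1 is (p_{k-1}, q_{k-1}) = (p_3, q_3); compute convergents through index 3.
Convergents (p_i = a_i*p_{i-1} + p_{i-2}, q_i = a_i*q_{i-1} + q_{i-2} with p_{-2}=0, p_{-1}=1, q_{-2}=1, q_{-1}=0):
  i=0: a_0=29, p_0 = 29*1 + 0 = 29, q_0 = 29*0 + 1 = 1.
  i=1: a_1=1, p_1 = 1*29 + 1 = 30, q_1 = 1*1 + 0 = 1.
  i=2: a_2=18, p_2 = 18*30 + 29 = 569, q_2 = 18*1 + 1 = 19.
  i=3: a_3=1, p_3 = 1*569 + 30 = 599, q_3 = 1*19 + 1 = 20.
Check: 599^2 - 897*20^2 = 358801 - 358800 = 1, so (x, y) = (599, 20) solves the equation, and by the theorem it is the least positive solution.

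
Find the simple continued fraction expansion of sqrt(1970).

Write x_i = (sqrt(1970) + m_i)/d_i with (m_0, d_0) = (0, 1). a_0 = floor(sqrt(1970)) = 44, since 44^2 = 1936 <= 1970 < 2025 = 45^2.
Iterate m_{i+1} = d_i*a_i - m_i, d_{i+1} = (1970 - m_{i+1}^2)/d_i, a_{i+1} = floor((a_0 + m_{i+1})/d_{i+1}):
  m_1 = 1*44 - 0 = 44, d_1 = (1970 - 44^2)/1 = 34/1 = 34, a_1 = floor((44 + 44)/34) = 2.
  m_2 = 34*2 - 44 = 24, d_2 = (1970 - 24^2)/34 = 1394/34 = 41, a_2 = floor((44 + 24)/41) = 1.
  m_3 = 41*1 - 24 = 17, d_3 = (1970 - 17^2)/41 = 1681/41 = 41, a_3 = floor((44 + 17)/41) = 1.
  m_4 = 41*1 - 17 = 24, d_4 = (1970 - 24^2)/41 = 1394/41 = 34, a_4 = floor((44 + 24)/34) = 2.
  m_5 = 34*2 - 24 = 44, d_5 = (1970 - 44^2)/34 = 34/34 = 1, a_5 = floor((44 + 44)/1) = 88.
  m_6 = 1*88 - 44 = 44, d_6 = (1970 - 44^2)/1 = 34/1 = 34: (m_6, d_6) = (m_1, d_1) = (44, 34), so from here the quotients repeat a_1, ..., a_5; the period length is 5.
Hence the expansion of sqrt(1970) is a_0 = 44 followed by the repeating block 2, 1, 1, 2, 88 (period 5).

[44; (2, 1, 1, 2, 88)]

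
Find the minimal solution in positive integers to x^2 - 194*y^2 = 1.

First expand sqrt(194) as a continued fraction. With x_i = (sqrt(194) + m_i)/d_i and (m_0, d_0) = (0, 1): a_0 = floor(sqrt(194)) = 13, since 13^2 = 169 <= 194 < 196 = 14^2.
Iterate m_{i+1} = d_i*a_i - m_i, d_{i+1} = (194 - m_{i+1}^2)/d_i, a_{i+1} = floor((a_0 + m_{i+1})/d_{i+1}):
  m_1 = 1*13 - 0 = 13, d_1 = (194 - 13^2)/1 = 25/1 = 25, a_1 = floor((13 + 13)/25) = 1.
  m_2 = 25*1 - 13 = 12, d_2 = (194 - 12^2)/25 = 50/25 = 2, a_2 = floor((13 + 12)/2) = 12.
  m_3 = 2*12 - 12 = 12, d_3 = (194 - 12^2)/2 = 50/2 = 25, a_3 = floor((13 + 12)/25) = 1.
  m_4 = 25*1 - 12 = 13, d_4 = (194 - 13^2)/25 = 25/25 = 1, a_4 = floor((13 + 13)/1) = 26.
  m_5 = 1*26 - 13 = 13, d_5 = (194 - 13^2)/1 = 25/1 = 25: (m_5, d_5) = (m_1, d_1) = (13, 25), so from here the quotients repeat a_1, ..., a_4; the period length is 4.
So sqrt(194) = [13; (1, 12, 1, 26)] with period length k = 4.
k is even, so the fundamental solution of x^2 - 194y^2 = 1 is (p_{k-1}, q_{k-1}) = (p_3, q_3); compute convergents through index 3.
Convergents (p_i = a_i*p_{i-1} + p_{i-2}, q_i = a_i*q_{i-1} + q_{i-2} with p_{-2}=0, p_{-1}=1, q_{-2}=1, q_{-1}=0):
  i=0: a_0=13, p_0 = 13*1 + 0 = 13, q_0 = 13*0 + 1 = 1.
  i=1: a_1=1, p_1 = 1*13 + 1 = 14, q_1 = 1*1 + 0 = 1.
  i=2: a_2=12, p_2 = 12*14 + 13 = 181, q_2 = 12*1 + 1 = 13.
  i=3: a_3=1, p_3 = 1*181 + 14 = 195, q_3 = 1*13 + 1 = 14.
Check: 195^2 - 194*14^2 = 38025 - 38024 = 1, so (x, y) = (195, 14) solves the equation, and by the theorem it is the least positive solution.

(x, y) = (195, 14)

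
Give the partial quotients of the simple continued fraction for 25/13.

Run the Euclidean algorithm on 25 and 13; the successive quotients are the partial quotients a_0, a_1, ... (each step inverts the fractional part left over by the previous one):
  25 = 1*13 + 12, so a_0 = 1.
  13 = 1*12 + 1, so a_1 = 1.
  12 = 12*1 + 0, so a_2 = 12.
The remainder reaches 0 after 3 divisions, so the expansion has 3 partial quotients, read off in order.

[1; 1, 12]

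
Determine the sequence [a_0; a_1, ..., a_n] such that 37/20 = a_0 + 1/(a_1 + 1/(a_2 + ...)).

Run the Euclidean algorithm on 37 and 20; the successive quotients are the partial quotients a_0, a_1, ... (each step inverts the fractional part left over by the previous one):
  37 = 1*20 + 17, so a_0 = 1.
  20 = 1*17 + 3, so a_1 = 1.
  17 = 5*3 + 2, so a_2 = 5.
  3 = 1*2 + 1, so a_3 = 1.
  2 = 2*1 + 0, so a_4 = 2.
The remainder reaches 0 after 5 divisions, so the expansion has 5 partial quotients, read off in order.

[1; 1, 5, 1, 2]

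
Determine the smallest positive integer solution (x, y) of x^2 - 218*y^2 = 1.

(x, y) = (126003, 8534)

First expand sqrt(218) as a continued fraction. With x_i = (sqrt(218) + m_i)/d_i and (m_0, d_0) = (0, 1): a_0 = floor(sqrt(218)) = 14, since 14^2 = 196 <= 218 < 225 = 15^2.
Iterate m_{i+1} = d_i*a_i - m_i, d_{i+1} = (218 - m_{i+1}^2)/d_i, a_{i+1} = floor((a_0 + m_{i+1})/d_{i+1}):
  m_1 = 1*14 - 0 = 14, d_1 = (218 - 14^2)/1 = 22/1 = 22, a_1 = floor((14 + 14)/22) = 1.
  m_2 = 22*1 - 14 = 8, d_2 = (218 - 8^2)/22 = 154/22 = 7, a_2 = floor((14 + 8)/7) = 3.
  m_3 = 7*3 - 8 = 13, d_3 = (218 - 13^2)/7 = 49/7 = 7, a_3 = floor((14 + 13)/7) = 3.
  m_4 = 7*3 - 13 = 8, d_4 = (218 - 8^2)/7 = 154/7 = 22, a_4 = floor((14 + 8)/22) = 1.
  m_5 = 22*1 - 8 = 14, d_5 = (218 - 14^2)/22 = 22/22 = 1, a_5 = floor((14 + 14)/1) = 28.
  m_6 = 1*28 - 14 = 14, d_6 = (218 - 14^2)/1 = 22/1 = 22: (m_6, d_6) = (m_1, d_1) = (14, 22), so from here the quotients repeat a_1, ..., a_5; the period length is 5.
So sqrt(218) = [14; (1, 3, 3, 1, 28)] with period length k = 5.
k is odd, so (p_{k-1}, q_{k-1}) only solves x^2 - 218y^2 = -1 and the fundamental solution of x^2 - 218y^2 = 1 is (p_{2k-1}, q_{2k-1}) = (p_9, q_9); compute convergents through index 9, running through the period twice.
Convergents (p_i = a_i*p_{i-1} + p_{i-2}, q_i = a_i*q_{i-1} + q_{i-2} with p_{-2}=0, p_{-1}=1, q_{-2}=1, q_{-1}=0):
  i=0: a_0=14, p_0 = 14*1 + 0 = 14, q_0 = 14*0 + 1 = 1.
  i=1: a_1=1, p_1 = 1*14 + 1 = 15, q_1 = 1*1 + 0 = 1.
  i=2: a_2=3, p_2 = 3*15 + 14 = 59, q_2 = 3*1 + 1 = 4.
  i=3: a_3=3, p_3 = 3*59 + 15 = 192, q_3 = 3*4 + 1 = 13.
  i=4: a_4=1, p_4 = 1*192 + 59 = 251, q_4 = 1*13 + 4 = 17.
  i=5: a_5=28, p_5 = 28*251 + 192 = 7220, q_5 = 28*17 + 13 = 489.
  i=6: a_6=1, p_6 = 1*7220 + 251 = 7471, q_6 = 1*489 + 17 = 506.
  i=7: a_7=3, p_7 = 3*7471 + 7220 = 29633, q_7 = 3*506 + 489 = 2007.
  i=8: a_8=3, p_8 = 3*29633 + 7471 = 96370, q_8 = 3*2007 + 506 = 6527.
  i=9: a_9=1, p_9 = 1*96370 + 29633 = 126003, q_9 = 1*6527 + 2007 = 8534.
Indeed p_4^2 - 218*q_4^2 = 63001 - 63002 = -1, not +1.
Check: 126003^2 - 218*8534^2 = 15876756009 - 15876756008 = 1, so (x, y) = (126003, 8534) solves the equation, and by the theorem it is the least positive solution.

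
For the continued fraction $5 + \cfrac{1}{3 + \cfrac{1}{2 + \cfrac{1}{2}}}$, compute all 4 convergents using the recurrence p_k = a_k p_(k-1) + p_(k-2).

Using the convergent recurrence p_i = a_i*p_{i-1} + p_{i-2}, q_i = a_i*q_{i-1} + q_{i-2} with p_{-2}=0, p_{-1}=1, q_{-2}=1, q_{-1}=0:
  i=0: a_0=5, p_0 = 5*1 + 0 = 5, q_0 = 5*0 + 1 = 1.
  i=1: a_1=3, p_1 = 3*5 + 1 = 16, q_1 = 3*1 + 0 = 3.
  i=2: a_2=2, p_2 = 2*16 + 5 = 37, q_2 = 2*3 + 1 = 7.
  i=3: a_3=2, p_3 = 2*37 + 16 = 90, q_3 = 2*7 + 3 = 17.

5/1, 16/3, 37/7, 90/17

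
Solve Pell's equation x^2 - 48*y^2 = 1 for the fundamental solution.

(x, y) = (7, 1)

First expand sqrt(48) as a continued fraction. With x_i = (sqrt(48) + m_i)/d_i and (m_0, d_0) = (0, 1): a_0 = floor(sqrt(48)) = 6, since 6^2 = 36 <= 48 < 49 = 7^2.
Iterate m_{i+1} = d_i*a_i - m_i, d_{i+1} = (48 - m_{i+1}^2)/d_i, a_{i+1} = floor((a_0 + m_{i+1})/d_{i+1}):
  m_1 = 1*6 - 0 = 6, d_1 = (48 - 6^2)/1 = 12/1 = 12, a_1 = floor((6 + 6)/12) = 1.
  m_2 = 12*1 - 6 = 6, d_2 = (48 - 6^2)/12 = 12/12 = 1, a_2 = floor((6 + 6)/1) = 12.
  m_3 = 1*12 - 6 = 6, d_3 = (48 - 6^2)/1 = 12/1 = 12: (m_3, d_3) = (m_1, d_1) = (6, 12), so from here the quotients repeat a_1, a_2; the period length is 2.
So sqrt(48) = [6; (1, 12)] with period length k = 2.
k is even, so the fundamental solution of x^2 - 48y^2 = 1 is (p_{k-1}, q_{k-1}) = (p_1, q_1); compute convergents through index 1.
Convergents (p_i = a_i*p_{i-1} + p_{i-2}, q_i = a_i*q_{i-1} + q_{i-2} with p_{-2}=0, p_{-1}=1, q_{-2}=1, q_{-1}=0):
  i=0: a_0=6, p_0 = 6*1 + 0 = 6, q_0 = 6*0 + 1 = 1.
  i=1: a_1=1, p_1 = 1*6 + 1 = 7, q_1 = 1*1 + 0 = 1.
Check: 7^2 - 48*1^2 = 49 - 48 = 1, so (x, y) = (7, 1) solves the equation, and by the theorem it is the least positive solution.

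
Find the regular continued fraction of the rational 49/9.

[5; 2, 4]

Run the Euclidean algorithm on 49 and 9; the successive quotients are the partial quotients a_0, a_1, ... (each step inverts the fractional part left over by the previous one):
  49 = 5*9 + 4, so a_0 = 5.
  9 = 2*4 + 1, so a_1 = 2.
  4 = 4*1 + 0, so a_2 = 4.
The remainder reaches 0 after 3 divisions, so the expansion has 3 partial quotients, read off in order.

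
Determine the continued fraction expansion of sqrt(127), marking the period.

[11; (3, 1, 2, 2, 7, 11, 7, 2, 2, 1, 3, 22)]

Write x_i = (sqrt(127) + m_i)/d_i with (m_0, d_0) = (0, 1). a_0 = floor(sqrt(127)) = 11, since 11^2 = 121 <= 127 < 144 = 12^2.
Iterate m_{i+1} = d_i*a_i - m_i, d_{i+1} = (127 - m_{i+1}^2)/d_i, a_{i+1} = floor((a_0 + m_{i+1})/d_{i+1}):
  m_1 = 1*11 - 0 = 11, d_1 = (127 - 11^2)/1 = 6/1 = 6, a_1 = floor((11 + 11)/6) = 3.
  m_2 = 6*3 - 11 = 7, d_2 = (127 - 7^2)/6 = 78/6 = 13, a_2 = floor((11 + 7)/13) = 1.
  m_3 = 13*1 - 7 = 6, d_3 = (127 - 6^2)/13 = 91/13 = 7, a_3 = floor((11 + 6)/7) = 2.
  m_4 = 7*2 - 6 = 8, d_4 = (127 - 8^2)/7 = 63/7 = 9, a_4 = floor((11 + 8)/9) = 2.
  m_5 = 9*2 - 8 = 10, d_5 = (127 - 10^2)/9 = 27/9 = 3, a_5 = floor((11 + 10)/3) = 7.
  m_6 = 3*7 - 10 = 11, d_6 = (127 - 11^2)/3 = 6/3 = 2, a_6 = floor((11 + 11)/2) = 11.
  m_7 = 2*11 - 11 = 11, d_7 = (127 - 11^2)/2 = 6/2 = 3, a_7 = floor((11 + 11)/3) = 7.
  m_8 = 3*7 - 11 = 10, d_8 = (127 - 10^2)/3 = 27/3 = 9, a_8 = floor((11 + 10)/9) = 2.
  m_9 = 9*2 - 10 = 8, d_9 = (127 - 8^2)/9 = 63/9 = 7, a_9 = floor((11 + 8)/7) = 2.
  m_10 = 7*2 - 8 = 6, d_10 = (127 - 6^2)/7 = 91/7 = 13, a_10 = floor((11 + 6)/13) = 1.
  m_11 = 13*1 - 6 = 7, d_11 = (127 - 7^2)/13 = 78/13 = 6, a_11 = floor((11 + 7)/6) = 3.
  m_12 = 6*3 - 7 = 11, d_12 = (127 - 11^2)/6 = 6/6 = 1, a_12 = floor((11 + 11)/1) = 22.
  m_13 = 1*22 - 11 = 11, d_13 = (127 - 11^2)/1 = 6/1 = 6: (m_13, d_13) = (m_1, d_1) = (11, 6), so from here the quotients repeat a_1, ..., a_12; the period length is 12.
Hence the expansion of sqrt(127) is a_0 = 11 followed by the repeating block 3, 1, 2, 2, 7, 11, 7, 2, 2, 1, 3, 22 (period 12).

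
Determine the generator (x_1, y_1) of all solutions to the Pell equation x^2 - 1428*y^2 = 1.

(x, y) = (3401, 90)

First expand sqrt(1428) as a continued fraction. With x_i = (sqrt(1428) + m_i)/d_i and (m_0, d_0) = (0, 1): a_0 = floor(sqrt(1428)) = 37, since 37^2 = 1369 <= 1428 < 1444 = 38^2.
Iterate m_{i+1} = d_i*a_i - m_i, d_{i+1} = (1428 - m_{i+1}^2)/d_i, a_{i+1} = floor((a_0 + m_{i+1})/d_{i+1}):
  m_1 = 1*37 - 0 = 37, d_1 = (1428 - 37^2)/1 = 59/1 = 59, a_1 = floor((37 + 37)/59) = 1.
  m_2 = 59*1 - 37 = 22, d_2 = (1428 - 22^2)/59 = 944/59 = 16, a_2 = floor((37 + 22)/16) = 3.
  m_3 = 16*3 - 22 = 26, d_3 = (1428 - 26^2)/16 = 752/16 = 47, a_3 = floor((37 + 26)/47) = 1.
  m_4 = 47*1 - 26 = 21, d_4 = (1428 - 21^2)/47 = 987/47 = 21, a_4 = floor((37 + 21)/21) = 2.
  m_5 = 21*2 - 21 = 21, d_5 = (1428 - 21^2)/21 = 987/21 = 47, a_5 = floor((37 + 21)/47) = 1.
  m_6 = 47*1 - 21 = 26, d_6 = (1428 - 26^2)/47 = 752/47 = 16, a_6 = floor((37 + 26)/16) = 3.
  m_7 = 16*3 - 26 = 22, d_7 = (1428 - 22^2)/16 = 944/16 = 59, a_7 = floor((37 + 22)/59) = 1.
  m_8 = 59*1 - 22 = 37, d_8 = (1428 - 37^2)/59 = 59/59 = 1, a_8 = floor((37 + 37)/1) = 74.
  m_9 = 1*74 - 37 = 37, d_9 = (1428 - 37^2)/1 = 59/1 = 59: (m_9, d_9) = (m_1, d_1) = (37, 59), so from here the quotients repeat a_1, ..., a_8; the period length is 8.
So sqrt(1428) = [37; (1, 3, 1, 2, 1, 3, 1, 74)] with period length k = 8.
k is even, so the fundamental solution of x^2 - 1428y^2 = 1 is (p_{k-1}, q_{k-1}) = (p_7, q_7); compute convergents through index 7.
Convergents (p_i = a_i*p_{i-1} + p_{i-2}, q_i = a_i*q_{i-1} + q_{i-2} with p_{-2}=0, p_{-1}=1, q_{-2}=1, q_{-1}=0):
  i=0: a_0=37, p_0 = 37*1 + 0 = 37, q_0 = 37*0 + 1 = 1.
  i=1: a_1=1, p_1 = 1*37 + 1 = 38, q_1 = 1*1 + 0 = 1.
  i=2: a_2=3, p_2 = 3*38 + 37 = 151, q_2 = 3*1 + 1 = 4.
  i=3: a_3=1, p_3 = 1*151 + 38 = 189, q_3 = 1*4 + 1 = 5.
  i=4: a_4=2, p_4 = 2*189 + 151 = 529, q_4 = 2*5 + 4 = 14.
  i=5: a_5=1, p_5 = 1*529 + 189 = 718, q_5 = 1*14 + 5 = 19.
  i=6: a_6=3, p_6 = 3*718 + 529 = 2683, q_6 = 3*19 + 14 = 71.
  i=7: a_7=1, p_7 = 1*2683 + 718 = 3401, q_7 = 1*71 + 19 = 90.
Check: 3401^2 - 1428*90^2 = 11566801 - 11566800 = 1, so (x, y) = (3401, 90) solves the equation, and by the theorem it is the least positive solution.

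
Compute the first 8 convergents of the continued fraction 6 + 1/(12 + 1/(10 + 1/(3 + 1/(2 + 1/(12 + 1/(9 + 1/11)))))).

6/1, 73/12, 736/121, 2281/375, 5298/871, 65857/10827, 598011/98314, 6643978/1092281

Using the convergent recurrence p_i = a_i*p_{i-1} + p_{i-2}, q_i = a_i*q_{i-1} + q_{i-2} with p_{-2}=0, p_{-1}=1, q_{-2}=1, q_{-1}=0:
  i=0: a_0=6, p_0 = 6*1 + 0 = 6, q_0 = 6*0 + 1 = 1.
  i=1: a_1=12, p_1 = 12*6 + 1 = 73, q_1 = 12*1 + 0 = 12.
  i=2: a_2=10, p_2 = 10*73 + 6 = 736, q_2 = 10*12 + 1 = 121.
  i=3: a_3=3, p_3 = 3*736 + 73 = 2281, q_3 = 3*121 + 12 = 375.
  i=4: a_4=2, p_4 = 2*2281 + 736 = 5298, q_4 = 2*375 + 121 = 871.
  i=5: a_5=12, p_5 = 12*5298 + 2281 = 65857, q_5 = 12*871 + 375 = 10827.
  i=6: a_6=9, p_6 = 9*65857 + 5298 = 598011, q_6 = 9*10827 + 871 = 98314.
  i=7: a_7=11, p_7 = 11*598011 + 65857 = 6643978, q_7 = 11*98314 + 10827 = 1092281.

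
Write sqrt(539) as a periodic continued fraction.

[23; (4, 1, 1, 1, 1, 1, 4, 46)]

Write x_i = (sqrt(539) + m_i)/d_i with (m_0, d_0) = (0, 1). a_0 = floor(sqrt(539)) = 23, since 23^2 = 529 <= 539 < 576 = 24^2.
Iterate m_{i+1} = d_i*a_i - m_i, d_{i+1} = (539 - m_{i+1}^2)/d_i, a_{i+1} = floor((a_0 + m_{i+1})/d_{i+1}):
  m_1 = 1*23 - 0 = 23, d_1 = (539 - 23^2)/1 = 10/1 = 10, a_1 = floor((23 + 23)/10) = 4.
  m_2 = 10*4 - 23 = 17, d_2 = (539 - 17^2)/10 = 250/10 = 25, a_2 = floor((23 + 17)/25) = 1.
  m_3 = 25*1 - 17 = 8, d_3 = (539 - 8^2)/25 = 475/25 = 19, a_3 = floor((23 + 8)/19) = 1.
  m_4 = 19*1 - 8 = 11, d_4 = (539 - 11^2)/19 = 418/19 = 22, a_4 = floor((23 + 11)/22) = 1.
  m_5 = 22*1 - 11 = 11, d_5 = (539 - 11^2)/22 = 418/22 = 19, a_5 = floor((23 + 11)/19) = 1.
  m_6 = 19*1 - 11 = 8, d_6 = (539 - 8^2)/19 = 475/19 = 25, a_6 = floor((23 + 8)/25) = 1.
  m_7 = 25*1 - 8 = 17, d_7 = (539 - 17^2)/25 = 250/25 = 10, a_7 = floor((23 + 17)/10) = 4.
  m_8 = 10*4 - 17 = 23, d_8 = (539 - 23^2)/10 = 10/10 = 1, a_8 = floor((23 + 23)/1) = 46.
  m_9 = 1*46 - 23 = 23, d_9 = (539 - 23^2)/1 = 10/1 = 10: (m_9, d_9) = (m_1, d_1) = (23, 10), so from here the quotients repeat a_1, ..., a_8; the period length is 8.
Hence the expansion of sqrt(539) is a_0 = 23 followed by the repeating block 4, 1, 1, 1, 1, 1, 4, 46 (period 8).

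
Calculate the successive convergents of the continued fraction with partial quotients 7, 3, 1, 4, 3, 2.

7/1, 22/3, 29/4, 138/19, 443/61, 1024/141

Using the convergent recurrence p_i = a_i*p_{i-1} + p_{i-2}, q_i = a_i*q_{i-1} + q_{i-2} with p_{-2}=0, p_{-1}=1, q_{-2}=1, q_{-1}=0:
  i=0: a_0=7, p_0 = 7*1 + 0 = 7, q_0 = 7*0 + 1 = 1.
  i=1: a_1=3, p_1 = 3*7 + 1 = 22, q_1 = 3*1 + 0 = 3.
  i=2: a_2=1, p_2 = 1*22 + 7 = 29, q_2 = 1*3 + 1 = 4.
  i=3: a_3=4, p_3 = 4*29 + 22 = 138, q_3 = 4*4 + 3 = 19.
  i=4: a_4=3, p_4 = 3*138 + 29 = 443, q_4 = 3*19 + 4 = 61.
  i=5: a_5=2, p_5 = 2*443 + 138 = 1024, q_5 = 2*61 + 19 = 141.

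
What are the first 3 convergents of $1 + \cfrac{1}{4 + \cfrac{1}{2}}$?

1/1, 5/4, 11/9

Using the convergent recurrence p_i = a_i*p_{i-1} + p_{i-2}, q_i = a_i*q_{i-1} + q_{i-2} with p_{-2}=0, p_{-1}=1, q_{-2}=1, q_{-1}=0:
  i=0: a_0=1, p_0 = 1*1 + 0 = 1, q_0 = 1*0 + 1 = 1.
  i=1: a_1=4, p_1 = 4*1 + 1 = 5, q_1 = 4*1 + 0 = 4.
  i=2: a_2=2, p_2 = 2*5 + 1 = 11, q_2 = 2*4 + 1 = 9.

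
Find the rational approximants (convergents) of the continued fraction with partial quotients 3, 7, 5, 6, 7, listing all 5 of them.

3/1, 22/7, 113/36, 700/223, 5013/1597

Using the convergent recurrence p_i = a_i*p_{i-1} + p_{i-2}, q_i = a_i*q_{i-1} + q_{i-2} with p_{-2}=0, p_{-1}=1, q_{-2}=1, q_{-1}=0:
  i=0: a_0=3, p_0 = 3*1 + 0 = 3, q_0 = 3*0 + 1 = 1.
  i=1: a_1=7, p_1 = 7*3 + 1 = 22, q_1 = 7*1 + 0 = 7.
  i=2: a_2=5, p_2 = 5*22 + 3 = 113, q_2 = 5*7 + 1 = 36.
  i=3: a_3=6, p_3 = 6*113 + 22 = 700, q_3 = 6*36 + 7 = 223.
  i=4: a_4=7, p_4 = 7*700 + 113 = 5013, q_4 = 7*223 + 36 = 1597.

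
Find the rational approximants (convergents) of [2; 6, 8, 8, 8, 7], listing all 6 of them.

2/1, 13/6, 106/49, 861/398, 6994/3233, 49819/23029

Using the convergent recurrence p_i = a_i*p_{i-1} + p_{i-2}, q_i = a_i*q_{i-1} + q_{i-2} with p_{-2}=0, p_{-1}=1, q_{-2}=1, q_{-1}=0:
  i=0: a_0=2, p_0 = 2*1 + 0 = 2, q_0 = 2*0 + 1 = 1.
  i=1: a_1=6, p_1 = 6*2 + 1 = 13, q_1 = 6*1 + 0 = 6.
  i=2: a_2=8, p_2 = 8*13 + 2 = 106, q_2 = 8*6 + 1 = 49.
  i=3: a_3=8, p_3 = 8*106 + 13 = 861, q_3 = 8*49 + 6 = 398.
  i=4: a_4=8, p_4 = 8*861 + 106 = 6994, q_4 = 8*398 + 49 = 3233.
  i=5: a_5=7, p_5 = 7*6994 + 861 = 49819, q_5 = 7*3233 + 398 = 23029.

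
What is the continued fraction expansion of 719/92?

Run the Euclidean algorithm on 719 and 92; the successive quotients are the partial quotients a_0, a_1, ... (each step inverts the fractional part left over by the previous one):
  719 = 7*92 + 75, so a_0 = 7.
  92 = 1*75 + 17, so a_1 = 1.
  75 = 4*17 + 7, so a_2 = 4.
  17 = 2*7 + 3, so a_3 = 2.
  7 = 2*3 + 1, so a_4 = 2.
  3 = 3*1 + 0, so a_5 = 3.
The remainder reaches 0 after 6 divisions, so the expansion has 6 partial quotients, read off in order.

[7; 1, 4, 2, 2, 3]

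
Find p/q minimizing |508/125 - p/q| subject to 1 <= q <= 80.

Expand x = 508/125 as a continued fraction with the Euclidean algorithm:
  508 = 4*125 + 8, so a_0 = 4.
  125 = 15*8 + 5, so a_1 = 15.
  8 = 1*5 + 3, so a_2 = 1.
  5 = 1*3 + 2, so a_3 = 1.
  3 = 1*2 + 1, so a_4 = 1.
  2 = 2*1 + 0, so a_5 = 2.
so x = [4; 15, 1, 1, 1, 2].
Convergents (p_i = a_i*p_{i-1} + p_{i-2}, q_i = a_i*q_{i-1} + q_{i-2} with p_{-2}=0, p_{-1}=1, q_{-2}=1, q_{-1}=0), until the denominator exceeds 80:
  i=0: a_0=4, p_0 = 4*1 + 0 = 4, q_0 = 4*0 + 1 = 1.
  i=1: a_1=15, p_1 = 15*4 + 1 = 61, q_1 = 15*1 + 0 = 15.
  i=2: a_2=1, p_2 = 1*61 + 4 = 65, q_2 = 1*15 + 1 = 16.
  i=3: a_3=1, p_3 = 1*65 + 61 = 126, q_3 = 1*16 + 15 = 31.
  i=4: a_4=1, p_4 = 1*126 + 65 = 191, q_4 = 1*31 + 16 = 47.
  i=5: a_5=2, p_5 = 2*191 + 126 = 508, q_5 = 2*47 + 31 = 125.
q_5 = 125 > 80, so the last convergent with denominator <= 80 is p_4/q_4 = 191/47.
The closest fraction with denominator <= 80 is either p_4/q_4 or the intermediate fraction (k*p_4 + p_3)/(k*q_4 + q_3) with the largest k >= 1 whose denominator stays <= 80; these approach x as k grows, and every other convergent or intermediate fraction in range is farther away.
Largest k: floor((80 - q_3)/q_4) = floor((80 - 31)/47) = 1.
That gives (1*191 + 126)/(1*47 + 31) = 317/78.
Compare the errors: |x - 191/47| = |508*47 - 191*125|/(125*47) = 1/5875, and |x - 317/78| = |508*78 - 317*125|/(125*78) = 1/9750.
Cross-multiplying, 1*5875 = 5875 < 9750 = 1*9750, so 1/9750 is smaller: the intermediate fraction 317/78 is closer to x than 191/47.

317/78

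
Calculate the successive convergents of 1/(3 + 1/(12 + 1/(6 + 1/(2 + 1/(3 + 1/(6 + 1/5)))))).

0/1, 1/3, 12/37, 73/225, 158/487, 547/1686, 3440/10603, 17747/54701

Using the convergent recurrence p_i = a_i*p_{i-1} + p_{i-2}, q_i = a_i*q_{i-1} + q_{i-2} with p_{-2}=0, p_{-1}=1, q_{-2}=1, q_{-1}=0:
  i=0: a_0=0, p_0 = 0*1 + 0 = 0, q_0 = 0*0 + 1 = 1.
  i=1: a_1=3, p_1 = 3*0 + 1 = 1, q_1 = 3*1 + 0 = 3.
  i=2: a_2=12, p_2 = 12*1 + 0 = 12, q_2 = 12*3 + 1 = 37.
  i=3: a_3=6, p_3 = 6*12 + 1 = 73, q_3 = 6*37 + 3 = 225.
  i=4: a_4=2, p_4 = 2*73 + 12 = 158, q_4 = 2*225 + 37 = 487.
  i=5: a_5=3, p_5 = 3*158 + 73 = 547, q_5 = 3*487 + 225 = 1686.
  i=6: a_6=6, p_6 = 6*547 + 158 = 3440, q_6 = 6*1686 + 487 = 10603.
  i=7: a_7=5, p_7 = 5*3440 + 547 = 17747, q_7 = 5*10603 + 1686 = 54701.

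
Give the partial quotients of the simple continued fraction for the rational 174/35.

Run the Euclidean algorithm on 174 and 35; the successive quotients are the partial quotients a_0, a_1, ... (each step inverts the fractional part left over by the previous one):
  174 = 4*35 + 34, so a_0 = 4.
  35 = 1*34 + 1, so a_1 = 1.
  34 = 34*1 + 0, so a_2 = 34.
The remainder reaches 0 after 3 divisions, so the expansion has 3 partial quotients, read off in order.

[4; 1, 34]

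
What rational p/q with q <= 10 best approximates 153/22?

Expand x = 153/22 as a continued fraction with the Euclidean algorithm:
  153 = 6*22 + 21, so a_0 = 6.
  22 = 1*21 + 1, so a_1 = 1.
  21 = 21*1 + 0, so a_2 = 21.
so x = [6; 1, 21].
Convergents (p_i = a_i*p_{i-1} + p_{i-2}, q_i = a_i*q_{i-1} + q_{i-2} with p_{-2}=0, p_{-1}=1, q_{-2}=1, q_{-1}=0), until the denominator exceeds 10:
  i=0: a_0=6, p_0 = 6*1 + 0 = 6, q_0 = 6*0 + 1 = 1.
  i=1: a_1=1, p_1 = 1*6 + 1 = 7, q_1 = 1*1 + 0 = 1.
  i=2: a_2=21, p_2 = 21*7 + 6 = 153, q_2 = 21*1 + 1 = 22.
q_2 = 22 > 10, so the last convergent with denominator <= 10 is p_1/q_1 = 7/1.
The closest fraction with denominator <= 10 is either p_1/q_1 or the intermediate fraction (k*p_1 + p_0)/(k*q_1 + q_0) with the largest k >= 1 whose denominator stays <= 10; these approach x as k grows, and every other convergent or intermediate fraction in range is farther away.
Largest k: floor((10 - q_0)/q_1) = floor((10 - 1)/1) = 9.
That gives (9*7 + 6)/(9*1 + 1) = 69/10.
Compare the errors: |x - 7/1| = |153*1 - 7*22|/(22*1) = 1/22, and |x - 69/10| = |153*10 - 69*22|/(22*10) = 12/220.
Cross-multiplying, 1*220 = 220 < 264 = 12*22, so 1/22 is smaller: the convergent 7/1 is closer to x than 69/10.

7/1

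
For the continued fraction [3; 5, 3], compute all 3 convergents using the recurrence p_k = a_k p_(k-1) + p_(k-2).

Using the convergent recurrence p_i = a_i*p_{i-1} + p_{i-2}, q_i = a_i*q_{i-1} + q_{i-2} with p_{-2}=0, p_{-1}=1, q_{-2}=1, q_{-1}=0:
  i=0: a_0=3, p_0 = 3*1 + 0 = 3, q_0 = 3*0 + 1 = 1.
  i=1: a_1=5, p_1 = 5*3 + 1 = 16, q_1 = 5*1 + 0 = 5.
  i=2: a_2=3, p_2 = 3*16 + 3 = 51, q_2 = 3*5 + 1 = 16.

3/1, 16/5, 51/16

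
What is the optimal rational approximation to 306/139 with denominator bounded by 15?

11/5

Expand x = 306/139 as a continued fraction with the Euclidean algorithm:
  306 = 2*139 + 28, so a_0 = 2.
  139 = 4*28 + 27, so a_1 = 4.
  28 = 1*27 + 1, so a_2 = 1.
  27 = 27*1 + 0, so a_3 = 27.
so x = [2; 4, 1, 27].
Convergents (p_i = a_i*p_{i-1} + p_{i-2}, q_i = a_i*q_{i-1} + q_{i-2} with p_{-2}=0, p_{-1}=1, q_{-2}=1, q_{-1}=0), until the denominator exceeds 15:
  i=0: a_0=2, p_0 = 2*1 + 0 = 2, q_0 = 2*0 + 1 = 1.
  i=1: a_1=4, p_1 = 4*2 + 1 = 9, q_1 = 4*1 + 0 = 4.
  i=2: a_2=1, p_2 = 1*9 + 2 = 11, q_2 = 1*4 + 1 = 5.
  i=3: a_3=27, p_3 = 27*11 + 9 = 306, q_3 = 27*5 + 4 = 139.
q_3 = 139 > 15, so the last convergent with denominator <= 15 is p_2/q_2 = 11/5.
The closest fraction with denominator <= 15 is either p_2/q_2 or the intermediate fraction (k*p_2 + p_1)/(k*q_2 + q_1) with the largest k >= 1 whose denominator stays <= 15; these approach x as k grows, and every other convergent or intermediate fraction in range is farther away.
Largest k: floor((15 - q_1)/q_2) = floor((15 - 4)/5) = 2.
That gives (2*11 + 9)/(2*5 + 4) = 31/14.
Compare the errors: |x - 11/5| = |306*5 - 11*139|/(139*5) = 1/695, and |x - 31/14| = |306*14 - 31*139|/(139*14) = 25/1946.
Cross-multiplying, 1*1946 = 1946 < 17375 = 25*695, so 1/695 is smaller: the convergent 11/5 is closer to x than 31/14.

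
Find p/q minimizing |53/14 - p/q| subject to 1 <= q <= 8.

19/5

Expand x = 53/14 as a continued fraction with the Euclidean algorithm:
  53 = 3*14 + 11, so a_0 = 3.
  14 = 1*11 + 3, so a_1 = 1.
  11 = 3*3 + 2, so a_2 = 3.
  3 = 1*2 + 1, so a_3 = 1.
  2 = 2*1 + 0, so a_4 = 2.
so x = [3; 1, 3, 1, 2].
Convergents (p_i = a_i*p_{i-1} + p_{i-2}, q_i = a_i*q_{i-1} + q_{i-2} with p_{-2}=0, p_{-1}=1, q_{-2}=1, q_{-1}=0), until the denominator exceeds 8:
  i=0: a_0=3, p_0 = 3*1 + 0 = 3, q_0 = 3*0 + 1 = 1.
  i=1: a_1=1, p_1 = 1*3 + 1 = 4, q_1 = 1*1 + 0 = 1.
  i=2: a_2=3, p_2 = 3*4 + 3 = 15, q_2 = 3*1 + 1 = 4.
  i=3: a_3=1, p_3 = 1*15 + 4 = 19, q_3 = 1*4 + 1 = 5.
  i=4: a_4=2, p_4 = 2*19 + 15 = 53, q_4 = 2*5 + 4 = 14.
q_4 = 14 > 8, so the last convergent with denominator <= 8 is p_3/q_3 = 19/5.
The closest fraction with denominator <= 8 is either p_3/q_3 or the intermediate fraction (k*p_3 + p_2)/(k*q_3 + q_2) with the largest k >= 1 whose denominator stays <= 8; these approach x as k grows, and every other convergent or intermediate fraction in range is farther away.
Largest k: floor((8 - q_2)/q_3) = floor((8 - 4)/5) = 0.
Since k = 0, no intermediate fraction beyond p_3/q_3 has denominator <= 8, so the convergent 19/5 is the closest (its error is |53*5 - 19*14|/(14*5) = 1/70).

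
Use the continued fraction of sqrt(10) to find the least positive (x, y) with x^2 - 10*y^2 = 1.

First expand sqrt(10) as a continued fraction. With x_i = (sqrt(10) + m_i)/d_i and (m_0, d_0) = (0, 1): a_0 = floor(sqrt(10)) = 3, since 3^2 = 9 <= 10 < 16 = 4^2.
Iterate m_{i+1} = d_i*a_i - m_i, d_{i+1} = (10 - m_{i+1}^2)/d_i, a_{i+1} = floor((a_0 + m_{i+1})/d_{i+1}):
  m_1 = 1*3 - 0 = 3, d_1 = (10 - 3^2)/1 = 1/1 = 1, a_1 = floor((3 + 3)/1) = 6.
  m_2 = 1*6 - 3 = 3, d_2 = (10 - 3^2)/1 = 1/1 = 1: (m_2, d_2) = (m_1, d_1) = (3, 1), so from here the quotient a_1 repeats; the period length is 1.
So sqrt(10) = [3; (6)] with period length k = 1.
k is odd, so (p_{k-1}, q_{k-1}) only solves x^2 - 10y^2 = -1 and the fundamental solution of x^2 - 10y^2 = 1 is (p_{2k-1}, q_{2k-1}) = (p_1, q_1); compute convergents through index 1, running through the period twice.
Convergents (p_i = a_i*p_{i-1} + p_{i-2}, q_i = a_i*q_{i-1} + q_{i-2} with p_{-2}=0, p_{-1}=1, q_{-2}=1, q_{-1}=0):
  i=0: a_0=3, p_0 = 3*1 + 0 = 3, q_0 = 3*0 + 1 = 1.
  i=1: a_1=6, p_1 = 6*3 + 1 = 19, q_1 = 6*1 + 0 = 6.
Indeed p_0^2 - 10*q_0^2 = 9 - 10 = -1, not +1.
Check: 19^2 - 10*6^2 = 361 - 360 = 1, so (x, y) = (19, 6) solves the equation, and by the theorem it is the least positive solution.

(x, y) = (19, 6)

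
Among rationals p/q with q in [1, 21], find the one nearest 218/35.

Expand x = 218/35 as a continued fraction with the Euclidean algorithm:
  218 = 6*35 + 8, so a_0 = 6.
  35 = 4*8 + 3, so a_1 = 4.
  8 = 2*3 + 2, so a_2 = 2.
  3 = 1*2 + 1, so a_3 = 1.
  2 = 2*1 + 0, so a_4 = 2.
so x = [6; 4, 2, 1, 2].
Convergents (p_i = a_i*p_{i-1} + p_{i-2}, q_i = a_i*q_{i-1} + q_{i-2} with p_{-2}=0, p_{-1}=1, q_{-2}=1, q_{-1}=0), until the denominator exceeds 21:
  i=0: a_0=6, p_0 = 6*1 + 0 = 6, q_0 = 6*0 + 1 = 1.
  i=1: a_1=4, p_1 = 4*6 + 1 = 25, q_1 = 4*1 + 0 = 4.
  i=2: a_2=2, p_2 = 2*25 + 6 = 56, q_2 = 2*4 + 1 = 9.
  i=3: a_3=1, p_3 = 1*56 + 25 = 81, q_3 = 1*9 + 4 = 13.
  i=4: a_4=2, p_4 = 2*81 + 56 = 218, q_4 = 2*13 + 9 = 35.
q_4 = 35 > 21, so the last convergent with denominator <= 21 is p_3/q_3 = 81/13.
The closest fraction with denominator <= 21 is either p_3/q_3 or the intermediate fraction (k*p_3 + p_2)/(k*q_3 + q_2) with the largest k >= 1 whose denominator stays <= 21; these approach x as k grows, and every other convergent or intermediate fraction in range is farther away.
Largest k: floor((21 - q_2)/q_3) = floor((21 - 9)/13) = 0.
Since k = 0, no intermediate fraction beyond p_3/q_3 has denominator <= 21, so the convergent 81/13 is the closest (its error is |218*13 - 81*35|/(35*13) = 1/455).

81/13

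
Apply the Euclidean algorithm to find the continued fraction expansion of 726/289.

[2; 1, 1, 20, 7]

Run the Euclidean algorithm on 726 and 289; the successive quotients are the partial quotients a_0, a_1, ... (each step inverts the fractional part left over by the previous one):
  726 = 2*289 + 148, so a_0 = 2.
  289 = 1*148 + 141, so a_1 = 1.
  148 = 1*141 + 7, so a_2 = 1.
  141 = 20*7 + 1, so a_3 = 20.
  7 = 7*1 + 0, so a_4 = 7.
The remainder reaches 0 after 5 divisions, so the expansion has 5 partial quotients, read off in order.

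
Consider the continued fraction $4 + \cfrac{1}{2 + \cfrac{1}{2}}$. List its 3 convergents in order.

Using the convergent recurrence p_i = a_i*p_{i-1} + p_{i-2}, q_i = a_i*q_{i-1} + q_{i-2} with p_{-2}=0, p_{-1}=1, q_{-2}=1, q_{-1}=0:
  i=0: a_0=4, p_0 = 4*1 + 0 = 4, q_0 = 4*0 + 1 = 1.
  i=1: a_1=2, p_1 = 2*4 + 1 = 9, q_1 = 2*1 + 0 = 2.
  i=2: a_2=2, p_2 = 2*9 + 4 = 22, q_2 = 2*2 + 1 = 5.

4/1, 9/2, 22/5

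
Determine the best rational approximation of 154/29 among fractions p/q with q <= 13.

Expand x = 154/29 as a continued fraction with the Euclidean algorithm:
  154 = 5*29 + 9, so a_0 = 5.
  29 = 3*9 + 2, so a_1 = 3.
  9 = 4*2 + 1, so a_2 = 4.
  2 = 2*1 + 0, so a_3 = 2.
so x = [5; 3, 4, 2].
Convergents (p_i = a_i*p_{i-1} + p_{i-2}, q_i = a_i*q_{i-1} + q_{i-2} with p_{-2}=0, p_{-1}=1, q_{-2}=1, q_{-1}=0), until the denominator exceeds 13:
  i=0: a_0=5, p_0 = 5*1 + 0 = 5, q_0 = 5*0 + 1 = 1.
  i=1: a_1=3, p_1 = 3*5 + 1 = 16, q_1 = 3*1 + 0 = 3.
  i=2: a_2=4, p_2 = 4*16 + 5 = 69, q_2 = 4*3 + 1 = 13.
  i=3: a_3=2, p_3 = 2*69 + 16 = 154, q_3 = 2*13 + 3 = 29.
q_3 = 29 > 13, so the last convergent with denominator <= 13 is p_2/q_2 = 69/13.
The closest fraction with denominator <= 13 is either p_2/q_2 or the intermediate fraction (k*p_2 + p_1)/(k*q_2 + q_1) with the largest k >= 1 whose denominator stays <= 13; these approach x as k grows, and every other convergent or intermediate fraction in range is farther away.
Largest k: floor((13 - q_1)/q_2) = floor((13 - 3)/13) = 0.
Since k = 0, no intermediate fraction beyond p_2/q_2 has denominator <= 13, so the convergent 69/13 is the closest (its error is |154*13 - 69*29|/(29*13) = 1/377).

69/13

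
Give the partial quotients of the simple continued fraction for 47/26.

Run the Euclidean algorithm on 47 and 26; the successive quotients are the partial quotients a_0, a_1, ... (each step inverts the fractional part left over by the previous one):
  47 = 1*26 + 21, so a_0 = 1.
  26 = 1*21 + 5, so a_1 = 1.
  21 = 4*5 + 1, so a_2 = 4.
  5 = 5*1 + 0, so a_3 = 5.
The remainder reaches 0 after 4 divisions, so the expansion has 4 partial quotients, read off in order.

[1; 1, 4, 5]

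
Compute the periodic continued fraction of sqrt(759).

[27; (1, 1, 4, 1, 1, 54)]

Write x_i = (sqrt(759) + m_i)/d_i with (m_0, d_0) = (0, 1). a_0 = floor(sqrt(759)) = 27, since 27^2 = 729 <= 759 < 784 = 28^2.
Iterate m_{i+1} = d_i*a_i - m_i, d_{i+1} = (759 - m_{i+1}^2)/d_i, a_{i+1} = floor((a_0 + m_{i+1})/d_{i+1}):
  m_1 = 1*27 - 0 = 27, d_1 = (759 - 27^2)/1 = 30/1 = 30, a_1 = floor((27 + 27)/30) = 1.
  m_2 = 30*1 - 27 = 3, d_2 = (759 - 3^2)/30 = 750/30 = 25, a_2 = floor((27 + 3)/25) = 1.
  m_3 = 25*1 - 3 = 22, d_3 = (759 - 22^2)/25 = 275/25 = 11, a_3 = floor((27 + 22)/11) = 4.
  m_4 = 11*4 - 22 = 22, d_4 = (759 - 22^2)/11 = 275/11 = 25, a_4 = floor((27 + 22)/25) = 1.
  m_5 = 25*1 - 22 = 3, d_5 = (759 - 3^2)/25 = 750/25 = 30, a_5 = floor((27 + 3)/30) = 1.
  m_6 = 30*1 - 3 = 27, d_6 = (759 - 27^2)/30 = 30/30 = 1, a_6 = floor((27 + 27)/1) = 54.
  m_7 = 1*54 - 27 = 27, d_7 = (759 - 27^2)/1 = 30/1 = 30: (m_7, d_7) = (m_1, d_1) = (27, 30), so from here the quotients repeat a_1, ..., a_6; the period length is 6.
Hence the expansion of sqrt(759) is a_0 = 27 followed by the repeating block 1, 1, 4, 1, 1, 54 (period 6).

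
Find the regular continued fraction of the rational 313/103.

[3; 25, 1, 3]

Run the Euclidean algorithm on 313 and 103; the successive quotients are the partial quotients a_0, a_1, ... (each step inverts the fractional part left over by the previous one):
  313 = 3*103 + 4, so a_0 = 3.
  103 = 25*4 + 3, so a_1 = 25.
  4 = 1*3 + 1, so a_2 = 1.
  3 = 3*1 + 0, so a_3 = 3.
The remainder reaches 0 after 4 divisions, so the expansion has 4 partial quotients, read off in order.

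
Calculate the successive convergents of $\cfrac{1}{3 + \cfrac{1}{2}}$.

0/1, 1/3, 2/7

Using the convergent recurrence p_i = a_i*p_{i-1} + p_{i-2}, q_i = a_i*q_{i-1} + q_{i-2} with p_{-2}=0, p_{-1}=1, q_{-2}=1, q_{-1}=0:
  i=0: a_0=0, p_0 = 0*1 + 0 = 0, q_0 = 0*0 + 1 = 1.
  i=1: a_1=3, p_1 = 3*0 + 1 = 1, q_1 = 3*1 + 0 = 3.
  i=2: a_2=2, p_2 = 2*1 + 0 = 2, q_2 = 2*3 + 1 = 7.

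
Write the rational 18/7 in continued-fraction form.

Run the Euclidean algorithm on 18 and 7; the successive quotients are the partial quotients a_0, a_1, ... (each step inverts the fractional part left over by the previous one):
  18 = 2*7 + 4, so a_0 = 2.
  7 = 1*4 + 3, so a_1 = 1.
  4 = 1*3 + 1, so a_2 = 1.
  3 = 3*1 + 0, so a_3 = 3.
The remainder reaches 0 after 4 divisions, so the expansion has 4 partial quotients, read off in order.

[2; 1, 1, 3]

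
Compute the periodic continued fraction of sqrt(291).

[17; (17, 34)]

Write x_i = (sqrt(291) + m_i)/d_i with (m_0, d_0) = (0, 1). a_0 = floor(sqrt(291)) = 17, since 17^2 = 289 <= 291 < 324 = 18^2.
Iterate m_{i+1} = d_i*a_i - m_i, d_{i+1} = (291 - m_{i+1}^2)/d_i, a_{i+1} = floor((a_0 + m_{i+1})/d_{i+1}):
  m_1 = 1*17 - 0 = 17, d_1 = (291 - 17^2)/1 = 2/1 = 2, a_1 = floor((17 + 17)/2) = 17.
  m_2 = 2*17 - 17 = 17, d_2 = (291 - 17^2)/2 = 2/2 = 1, a_2 = floor((17 + 17)/1) = 34.
  m_3 = 1*34 - 17 = 17, d_3 = (291 - 17^2)/1 = 2/1 = 2: (m_3, d_3) = (m_1, d_1) = (17, 2), so from here the quotients repeat a_1, a_2; the period length is 2.
Hence the expansion of sqrt(291) is a_0 = 17 followed by the repeating block 17, 34 (period 2).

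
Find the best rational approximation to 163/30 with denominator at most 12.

Expand x = 163/30 as a continued fraction with the Euclidean algorithm:
  163 = 5*30 + 13, so a_0 = 5.
  30 = 2*13 + 4, so a_1 = 2.
  13 = 3*4 + 1, so a_2 = 3.
  4 = 4*1 + 0, so a_3 = 4.
so x = [5; 2, 3, 4].
Convergents (p_i = a_i*p_{i-1} + p_{i-2}, q_i = a_i*q_{i-1} + q_{i-2} with p_{-2}=0, p_{-1}=1, q_{-2}=1, q_{-1}=0), until the denominator exceeds 12:
  i=0: a_0=5, p_0 = 5*1 + 0 = 5, q_0 = 5*0 + 1 = 1.
  i=1: a_1=2, p_1 = 2*5 + 1 = 11, q_1 = 2*1 + 0 = 2.
  i=2: a_2=3, p_2 = 3*11 + 5 = 38, q_2 = 3*2 + 1 = 7.
  i=3: a_3=4, p_3 = 4*38 + 11 = 163, q_3 = 4*7 + 2 = 30.
q_3 = 30 > 12, so the last convergent with denominator <= 12 is p_2/q_2 = 38/7.
The closest fraction with denominator <= 12 is either p_2/q_2 or the intermediate fraction (k*p_2 + p_1)/(k*q_2 + q_1) with the largest k >= 1 whose denominator stays <= 12; these approach x as k grows, and every other convergent or intermediate fraction in range is farther away.
Largest k: floor((12 - q_1)/q_2) = floor((12 - 2)/7) = 1.
That gives (1*38 + 11)/(1*7 + 2) = 49/9.
Compare the errors: |x - 38/7| = |163*7 - 38*30|/(30*7) = 1/210, and |x - 49/9| = |163*9 - 49*30|/(30*9) = 3/270.
Cross-multiplying, 1*270 = 270 < 630 = 3*210, so 1/210 is smaller: the convergent 38/7 is closer to x than 49/9.

38/7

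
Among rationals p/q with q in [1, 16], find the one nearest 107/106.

Expand x = 107/106 as a continued fraction with the Euclidean algorithm:
  107 = 1*106 + 1, so a_0 = 1.
  106 = 106*1 + 0, so a_1 = 106.
so x = [1; 106].
Convergents (p_i = a_i*p_{i-1} + p_{i-2}, q_i = a_i*q_{i-1} + q_{i-2} with p_{-2}=0, p_{-1}=1, q_{-2}=1, q_{-1}=0), until the denominator exceeds 16:
  i=0: a_0=1, p_0 = 1*1 + 0 = 1, q_0 = 1*0 + 1 = 1.
  i=1: a_1=106, p_1 = 106*1 + 1 = 107, q_1 = 106*1 + 0 = 106.
q_1 = 106 > 16, so the last convergent with denominator <= 16 is p_0/q_0 = 1/1.
The closest fraction with denominator <= 16 is either p_0/q_0 or the intermediate fraction (k*p_0 + p_{-1})/(k*q_0 + q_{-1}) with the largest k >= 1 whose denominator stays <= 16; these approach x as k grows, and every other convergent or intermediate fraction in range is farther away.
Largest k: floor((16 - q_{-1})/q_0) = floor((16 - 0)/1) = 16 (using the seeds p_{-1} = 1, q_{-1} = 0).
That gives (16*1 + 1)/(16*1 + 0) = 17/16.
Compare the errors: |x - 1/1| = |107*1 - 1*106|/(106*1) = 1/106, and |x - 17/16| = |107*16 - 17*106|/(106*16) = 90/1696.
Cross-multiplying, 1*1696 = 1696 < 9540 = 90*106, so 1/106 is smaller: the convergent 1/1 is closer to x than 17/16.

1/1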